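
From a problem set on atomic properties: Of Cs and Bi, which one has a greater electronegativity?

Atoms toward the upper right of the periodic table pull bonding electrons most strongly.
All lie in period 6, so electronegativity increases left to right.
So Bi has the greater electronegativity (Bi > Cs).

Bi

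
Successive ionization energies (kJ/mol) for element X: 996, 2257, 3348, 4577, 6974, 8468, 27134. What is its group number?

Group 16

Look for the largest jump between consecutive ionization energies: IE7/IE6 ≈ 3.2, far larger than any earlier ratio.
That jump marks the point where a core electron is being removed. So the atom has 6 valence electrons.
A main-group element with 6 valence electrons is in group 16.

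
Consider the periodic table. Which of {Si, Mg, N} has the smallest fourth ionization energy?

The fourth ionization energy removes an electron from the +3 ion. For each element: Si³⁺ still has 1 valence electron; Mg³⁺ is already 1 electron into the core; N³⁺ still has 2 valence electrons.
Breaking into a closed-shell core is much more expensive than removing a leftover valence electron — Mg has the largest IE_4 here.
Valence configurations: Si³⁺ [Ne]3s¹, N³⁺ [He]2s².
Tabulated IE_4 (kJ/mol): Si 4356, Mg 10543, N 7475.
So the fourth ionization energies run Si < N < Mg.

Si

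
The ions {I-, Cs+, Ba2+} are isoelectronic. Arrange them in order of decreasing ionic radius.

I- > Cs+ > Ba2+

All of these have 54 electrons, so size is governed by nuclear charge alone: the more protons, the stronger the pull on the same electron cloud, and the smaller the ion.
Nuclear charges: Ba2+ (Z=56), Cs+ (Z=55), I- (Z=53).
Largest to smallest: I- > Cs+ > Ba2+.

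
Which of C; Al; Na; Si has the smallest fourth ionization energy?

IE_4 is the cost of taking one more electron from the +3 cation: C³⁺ still has 1 valence electron; Al³⁺ is the bare [Ne] core; Na³⁺ is already 2 electrons into the core; Si³⁺ still has 1 valence electron.
Breaking into a closed-shell core is much more expensive than removing a leftover valence electron — Na and Al have the largest IE_4 here.
Valence configurations: C³⁺ [He]2s¹, Si³⁺ [Ne]3s¹.
Approximate IE_4 values (kJ/mol): C 6223, Al 11577, Na 9543, Si 4356.
Overall IE_4 order: Si < C < Na < Al.

Si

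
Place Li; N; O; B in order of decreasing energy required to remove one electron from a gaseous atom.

N > O > B > Li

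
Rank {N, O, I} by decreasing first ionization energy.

N > O > I

First ionization energy rises across a period (greater Z_eff holds electrons more tightly) and falls down a group (valence electrons are farther from the nucleus).
Here both period and group differ, so the two effects have to be weighed against each other.
O > I: period and group pull opposite ways; the down-group shift dominates (1314 vs 1008 kJ/mol).
N > O: this pair runs against the simple trend — see the exception note.
Note the exception: N has a higher first ionization energy than O, contrary to the simple trend — pairing an electron in O's 2p⁴ costs repulsion energy, so O ionizes more easily than half-filled N (2p³).
Tabulated first ionization energy (kJ/mol): N 1402, O 1314, I 1008.
So from highest to lowest: N > O > I.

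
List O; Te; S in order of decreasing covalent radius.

Te > S > O

O is in period 2, group 16; S is in period 3, group 16; Te is in period 5, group 16.
Moving right in a period, electrons are added to the same shell under a stronger nuclear pull, so atoms get smaller; moving down, a new shell is opened and atoms get larger.
All are in group 16, so atomic radius increases down the group.
So from largest to smallest: Te > S > O.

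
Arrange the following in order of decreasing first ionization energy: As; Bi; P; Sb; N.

N > P > As > Sb > Bi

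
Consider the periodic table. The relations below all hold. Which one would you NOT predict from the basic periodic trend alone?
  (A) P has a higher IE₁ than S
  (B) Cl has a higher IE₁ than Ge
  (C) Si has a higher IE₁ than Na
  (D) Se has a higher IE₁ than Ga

(A)

The general trend: IE₁ increases across a period and decreases down a group.
(A) P (period 3, group 15) vs S (period 3, group 16): the stated order contradicts the simple trend.
(B) Cl (period 3, group 17) vs Ge (period 4, group 14): the stated order agrees with the simple trend.
(C) Si (period 3, group 14) vs Na (period 3, group 1): the stated order agrees with the simple trend.
(D) Se (period 4, group 16) vs Ga (period 4, group 13): the stated order agrees with the simple trend.
The exception is (A): S (3p⁴) ionizes more easily than half-filled P (3p³) because the paired 3p electron in S is pushed out by e⁻–e⁻ repulsion.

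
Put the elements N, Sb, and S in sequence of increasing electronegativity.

N is in period 2, group 15; S is in period 3, group 16; Sb is in period 5, group 15.
Smaller atoms with higher effective nuclear charge are more electronegative.
Here both period and group differ, so the two effects have to be weighed against each other.
S > Sb: relative to Sb, both the across-period and down-group shifts push S's electronegativity up.
N > S: period and group pull opposite ways; the down-group shift dominates (3.04 vs 2.58).
For reference (Pauling): N 3.04, S 2.58, Sb 2.05.
So from lowest to highest: Sb < S < N.

Sb, S, N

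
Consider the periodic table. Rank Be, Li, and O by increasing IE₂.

Be < O < Li

After 1 electron has been removed, what remains? Be⁺ still has 1 valence electron; Li⁺ is the bare [He] core; O⁺ still has 5 valence electrons.
Breaking into a closed-shell core is much more expensive than removing a leftover valence electron — Li has the largest IE_2 here.
Valence configurations: Be⁺ [He]2s¹, O⁺ [He]2s²2p³.
The numbers (kJ/mol): Be 1757, Li 7298, O 3388.
Overall IE_2 order: Be < O < Li.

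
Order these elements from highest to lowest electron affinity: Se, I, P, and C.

I > Se > C > P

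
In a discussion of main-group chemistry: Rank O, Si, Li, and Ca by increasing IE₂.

After 1 electron has been removed, what remains? O⁺ still has 5 valence electrons; Si⁺ still has 3 valence electrons; Li⁺ is the bare [He] core; Ca⁺ still has 1 valence electron.
Pulling an electron out of a noble-gas core costs far more than removing a remaining valence electron, so Li sits at the high end of IE_2.
Valence configurations: O⁺ [He]2s²2p³, Si⁺ [Ne]3s²3p¹, Ca⁺ [Ar]4s¹.
Tabulated IE_2 (kJ/mol): O 3388, Si 1577, Li 7298, Ca 1145.
Hence IE_2: Ca < Si < O < Li.

Ca, Si, O, Li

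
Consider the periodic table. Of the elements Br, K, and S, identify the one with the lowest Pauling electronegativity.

K

S is in period 3, group 16; K is in period 4, group 1; Br is in period 4, group 17.
EN rises left→right (higher Z_eff, smaller atoms) and falls top→bottom (larger, more shielded atoms).
These span different periods and groups, so the two trends combine.
S > K: relative to K, both the across-period and down-group shifts push S's electronegativity up.
Br > S: the two effects oppose for this pair; the across-period effect wins (2.96 vs 2.58).
For reference (Pauling): S 2.58, K 0.82, Br 2.96.
The lowest Pauling electronegativity among these belongs to K.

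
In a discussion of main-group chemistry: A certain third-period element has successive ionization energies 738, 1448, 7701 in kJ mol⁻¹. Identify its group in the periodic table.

Group 2

Look for the largest jump between consecutive ionization energies: IE3/IE2 ≈ 5.3, far larger than any earlier ratio.
That jump marks the point where a core electron is being removed. So the atom has 2 valence electrons.
A main-group element with 2 valence electrons is in group 2.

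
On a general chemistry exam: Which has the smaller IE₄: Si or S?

Si

IE_4 is the cost of taking one more electron from the +3 cation: Si³⁺ still has 1 valence electron; S³⁺ still has 3 valence electrons.
All are still removing valence electrons, so compare the +3 ions as you would atoms: IE_4 generally rises across a period (higher Z_eff) and falls down a group (larger shell), subject to the usual subshell exceptions.
Valence configurations: Si³⁺ [Ne]3s¹, S³⁺ [Ne]3s²3p¹.
The numbers (kJ/mol): Si 4356, S 4556.
Overall IE_4 order: Si < S.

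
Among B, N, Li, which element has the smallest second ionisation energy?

B

After 1 electron has been removed, what remains? B⁺ still has 2 valence electrons; N⁺ still has 4 valence electrons; Li⁺ is the bare [He] core.
Core electrons are held far more tightly than valence electrons, so Li tops the IE_2 order.
Valence configurations: B⁺ [He]2s², N⁺ [He]2s²2p².
Approximate IE_2 values (kJ/mol): B 2427, N 2856, Li 7298.
So the second ionization energies run B < N < Li.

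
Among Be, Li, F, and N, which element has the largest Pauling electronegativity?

Li is in period 2, group 1; Be is in period 2, group 2; N is in period 2, group 15; F is in period 2, group 17.
EN rises left→right (higher Z_eff, smaller atoms) and falls top→bottom (larger, more shielded atoms).
All lie in period 2, so electronegativity increases left to right.
The largest Pauling electronegativity among these belongs to F.

F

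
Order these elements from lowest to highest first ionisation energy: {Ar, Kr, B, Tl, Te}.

Tl < B < Te < Kr < Ar

B is in period 2, group 13; Ar is in period 3, group 18; Kr is in period 4, group 18; Te is in period 5, group 16; Tl is in period 6, group 13.
IE₁ increases left→right with effective nuclear charge and decreases top→bottom as the valence shell moves farther out.
Neither a single period nor a single group — weigh both effects.
B > Tl: B sits above Tl in group 13, so the down-group effect alone puts B higher.
Te > B: the two effects oppose for this pair; the across-period effect wins (869 vs 801 kJ/mol).
Kr > Te: both effects reinforce here, so Kr is clearly the higher of the two.
Ar > Kr: Ar sits above Kr in group 18, so the down-group effect alone puts Ar higher.
Approximate values (kJ/mol): B 801, Ar 1521, Kr 1351, Te 869, Tl 589.
So from lowest to highest: Tl < B < Te < Kr < Ar.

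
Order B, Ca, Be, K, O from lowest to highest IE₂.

The second ionization energy removes an electron from the +1 ion. For each element: B⁺ still has 2 valence electrons; Ca⁺ still has 1 valence electron; Be⁺ still has 1 valence electron; K⁺ is the bare [Ar] core; O⁺ still has 5 valence electrons.
Usually core removal costs more than valence removal, but here the competition is close: a tightly held n=2 valence electron can cost more to remove than an n=3 core electron, so the actual values have to decide it.
Valence configurations: B⁺ [He]2s², Ca⁺ [Ar]4s¹, Be⁺ [He]2s¹, O⁺ [He]2s²2p³.
Approximate IE_2 values (kJ/mol): B 2427, Ca 1145, Be 1757, K 3052, O 3388.
Overall IE_2 order: Ca < Be < B < K < O.

Ca < Be < B < K < O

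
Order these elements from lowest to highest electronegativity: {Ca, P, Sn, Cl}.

Ca, Sn, P, Cl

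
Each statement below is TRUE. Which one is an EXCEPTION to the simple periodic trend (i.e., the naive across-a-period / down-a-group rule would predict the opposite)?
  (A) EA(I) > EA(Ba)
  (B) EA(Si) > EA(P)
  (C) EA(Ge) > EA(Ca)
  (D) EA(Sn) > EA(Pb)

(B)

The general trend: electron affinity increases across a period and decreases down a group.
(A) I (period 5, group 17) vs Ba (period 6, group 2): the stated order agrees with the simple trend.
(B) Si (period 3, group 14) vs P (period 3, group 15): the stated order contradicts the simple trend.
(C) Ge (period 4, group 14) vs Ca (period 4, group 2): the stated order agrees with the simple trend.
(D) Sn (period 5, group 14) vs Pb (period 6, group 14): the stated order agrees with the simple trend.
The exception is (B): adding an electron to P's half-filled 3p³ is unfavourable, so Si (3p²) has the more exothermic EA.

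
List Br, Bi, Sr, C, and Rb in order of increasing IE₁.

C is in period 2, group 14; Br is in period 4, group 17; Rb is in period 5, group 1; Sr is in period 5, group 2; Bi is in period 6, group 15.
IE₁ increases left→right with effective nuclear charge and decreases top→bottom as the valence shell moves farther out.
Here both period and group differ, so the two effects have to be weighed against each other.
Sr > Rb: both are in period 5; the period trend gives Sr the larger value.
Bi > Sr: period and group pull opposite ways; the across-period shift dominates (703 vs 550 kJ/mol).
C > Bi: the two effects oppose for this pair; the down-group effect wins (1086 vs 703 kJ/mol).
Br > C: period and group pull opposite ways; the across-period shift dominates (1140 vs 1086 kJ/mol).
For reference (kJ/mol): C 1086, Br 1140, Rb 403, Sr 550, Bi 703.
So from lowest to highest: Rb < Sr < Bi < C < Br.

Rb, Sr, Bi, C, Br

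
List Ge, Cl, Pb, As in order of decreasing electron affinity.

Cl > Ge > As > Pb

Cl is in period 3, group 17; Ge is in period 4, group 14; As is in period 4, group 15; Pb is in period 6, group 14.
Electron affinity generally becomes more exothermic across a period toward the halogens and less exothermic down a group.
Here both period and group differ, so the two effects have to be weighed against each other.
As > Pb: both effects reinforce here, so As is clearly the higher of the two.
Ge > As: this pair runs against the simple trend — see the exception note.
Cl > Ge: both effects reinforce here, so Cl is clearly the higher of the two.
Note the exception: Ge has a higher electron affinity than As, contrary to the simple trend — adding an electron to As's half-filled 4p³ is unfavourable, so Ge (4p²) has the more exothermic EA.
Approximate values (kJ/mol): Cl 349, Ge 119, As 78, Pb 35.
So from highest to lowest: Cl > Ge > As > Pb.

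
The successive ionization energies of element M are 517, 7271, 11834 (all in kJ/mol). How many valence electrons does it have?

1

Look for the largest jump between consecutive ionization energies: IE2/IE1 ≈ 14.1, far larger than any earlier ratio.
That jump marks the point where a core electron is being removed. So the atom has 1 valence electron.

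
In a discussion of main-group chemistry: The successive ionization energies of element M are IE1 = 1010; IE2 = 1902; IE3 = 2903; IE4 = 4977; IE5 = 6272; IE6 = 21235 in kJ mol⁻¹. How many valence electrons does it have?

Look for the largest jump between consecutive ionization energies: IE6/IE5 ≈ 3.4, far larger than any earlier ratio.
That jump marks the point where a core electron is being removed. So the atom has 5 valence electrons.

5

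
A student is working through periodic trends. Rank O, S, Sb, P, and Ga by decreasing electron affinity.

Electron affinity generally becomes more exothermic across a period toward the halogens and less exothermic down a group.
These span different periods and groups, so the two trends combine.
P > Ga: relative to Ga, both the across-period and down-group shifts push P's electron affinity up.
Sb > P: this pair runs against the simple trend — see the exception note.
O > Sb: relative to Sb, both the across-period and down-group shifts push O's electron affinity up.
S > O: this pair runs against the simple trend — see the exception note.
Note the exception: Sb has a higher electron affinity than P, contrary to the simple trend — both are half-filled np³, but the pairing/repulsion penalty for the added electron shrinks as the p orbitals become larger and more diffuse down the group, and for Sb that outweighs the weaker nuclear attraction.
Note the exception: S has a higher electron affinity than O, contrary to the simple trend — the compact 2p subshell of O repels the added electron more than S's larger 3p does.
Tabulated electron affinity (kJ/mol): O 141, P 72, S 200, Ga 29, Sb 103.
So from highest to lowest: S > O > Sb > P > Ga.

S, O, Sb, P, Ga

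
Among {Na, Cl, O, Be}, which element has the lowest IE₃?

Consider each +2 ion: Na²⁺ is already 1 electron into the core; Cl²⁺ still has 5 valence electrons; O²⁺ still has 4 valence electrons; Be²⁺ is the bare [He] core.
Breaking into a closed-shell core is much more expensive than removing a leftover valence electron — Na and Be have the largest IE_3 here.
Valence configurations: Cl²⁺ [Ne]3s²3p³, O²⁺ [He]2s²2p².
The numbers (kJ/mol): Na 6910, Cl 3822, O 5300, Be 14849.
Overall IE_3 order: Cl < O < Na < Be.

Cl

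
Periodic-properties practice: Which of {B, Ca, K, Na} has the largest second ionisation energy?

Na

The second ionization energy removes an electron from the +1 ion. For each element: B⁺ still has 2 valence electrons; Ca⁺ still has 1 valence electron; K⁺ is the bare [Ar] core; Na⁺ is the bare [Ne] core.
Breaking into a closed-shell core is much more expensive than removing a leftover valence electron — K and Na have the largest IE_2 here.
Valence configurations: B⁺ [He]2s², Ca⁺ [Ar]4s¹.
Approximate IE_2 values (kJ/mol): B 2427, Ca 1145, K 3052, Na 4562.
Overall IE_2 order: Ca < B < K < Na.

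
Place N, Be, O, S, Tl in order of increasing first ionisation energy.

Be is in period 2, group 2; N is in period 2, group 15; O is in period 2, group 16; S is in period 3, group 16; Tl is in period 6, group 13.
Removing the outermost electron gets harder across a period and easier down a group.
Neither a single period nor a single group — weigh both effects.
Be > Tl: the two effects oppose for this pair; the down-group effect wins (900 vs 589 kJ/mol).
S > Be: the two effects oppose for this pair; the across-period effect wins (1000 vs 900 kJ/mol).
O > S: they share group 16; the group trend gives O the larger value.
N > O: this pair runs against the simple trend — see the exception note.
Note the exception: N has a higher first ionization energy than O, contrary to the simple trend — pairing an electron in O's 2p⁴ costs repulsion energy, so O ionizes more easily than half-filled N (2p³).
For reference (kJ/mol): Be 900, N 1402, O 1314, S 1000, Tl 589.
So from lowest to highest: Tl < Be < S < O < N.

Tl, Be, S, O, N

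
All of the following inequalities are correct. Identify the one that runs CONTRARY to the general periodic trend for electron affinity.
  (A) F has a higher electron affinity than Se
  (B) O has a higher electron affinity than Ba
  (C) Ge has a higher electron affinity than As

The general trend: electron affinity increases across a period and decreases down a group.
(A) F (period 2, group 17) vs Se (period 4, group 16): the stated order agrees with the simple trend.
(B) O (period 2, group 16) vs Ba (period 6, group 2): the stated order agrees with the simple trend.
(C) Ge (period 4, group 14) vs As (period 4, group 15): the stated order contradicts the simple trend.
The exception is (C): adding an electron to As's half-filled 4p³ is unfavourable, so Ge (4p²) has the more exothermic EA.

(C)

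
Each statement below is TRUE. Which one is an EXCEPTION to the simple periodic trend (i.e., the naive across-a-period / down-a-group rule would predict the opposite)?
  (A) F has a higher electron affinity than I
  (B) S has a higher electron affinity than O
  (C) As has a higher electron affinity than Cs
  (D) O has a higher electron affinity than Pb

The general trend: electron affinity increases across a period and decreases down a group.
(A) F (period 2, group 17) vs I (period 5, group 17): the stated order agrees with the simple trend.
(B) S (period 3, group 16) vs O (period 2, group 16): the stated order contradicts the simple trend.
(C) As (period 4, group 15) vs Cs (period 6, group 1): the stated order agrees with the simple trend.
(D) O (period 2, group 16) vs Pb (period 6, group 14): the stated order agrees with the simple trend.
The exception is (B): the compact 2p subshell of O repels the added electron more than S's larger 3p does.

(B)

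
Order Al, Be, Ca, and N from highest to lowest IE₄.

Be > Al > N > Ca

The fourth ionization energy removes an electron from the +3 ion. For each element: Al³⁺ is the bare [Ne] core; Be³⁺ is already 1 electron into the core; Ca³⁺ is already 1 electron into the core; N³⁺ still has 2 valence electrons.
Usually core removal costs more than valence removal, but here the competition is close: a tightly held n=2 valence electron can cost more to remove than an n=3 core electron, so the actual values have to decide it.
Approximate IE_4 values (kJ/mol): Al 11577, Be 21007, Ca 6491, N 7475.
Putting it together, IE_4: Ca < N < Al < Be.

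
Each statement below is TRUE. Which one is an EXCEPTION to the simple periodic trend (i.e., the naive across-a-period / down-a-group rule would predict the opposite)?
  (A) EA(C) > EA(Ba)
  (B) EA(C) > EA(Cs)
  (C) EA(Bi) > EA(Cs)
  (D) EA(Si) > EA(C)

(D)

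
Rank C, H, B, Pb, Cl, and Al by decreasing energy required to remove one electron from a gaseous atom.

H, Cl, C, B, Pb, Al

H is in period 1, group 1; B is in period 2, group 13; C is in period 2, group 14; Al is in period 3, group 13; Cl is in period 3, group 17; Pb is in period 6, group 14.
Across a period the outer electron is held more tightly (higher IE₁); down a group it sits in a higher shell, more shielded, and comes off more easily.
Here both period and group differ, so the two effects have to be weighed against each other.
Pb > Al: the two effects oppose for this pair; the across-period effect wins (716 vs 578 kJ/mol).
B > Pb: the two effects oppose for this pair; the down-group effect wins (801 vs 716 kJ/mol).
C > B: both are in period 2; the period trend gives C the larger value.
Cl > C: period and group pull opposite ways; the across-period shift dominates (1251 vs 1086 kJ/mol).
H > Cl: period and group pull opposite ways; the down-group shift dominates (1312 vs 1251 kJ/mol).
For reference (kJ/mol): H 1312, B 801, C 1086, Al 578, Cl 1251, Pb 716.
So from highest to lowest: H > Cl > C > B > Pb > Al.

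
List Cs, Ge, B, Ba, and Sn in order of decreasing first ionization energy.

IE₁ increases left→right with effective nuclear charge and decreases top→bottom as the valence shell moves farther out.
Neither a single period nor a single group — weigh both effects.
Ba > Cs: both are in period 6; the period trend gives Ba the larger value.
Sn > Ba: relative to Ba, both the across-period and down-group shifts push Sn's first ionization energy up.
Ge > Sn: they share group 14; the group trend gives Ge the larger value.
B > Ge: period and group pull opposite ways; the down-group shift dominates (801 vs 762 kJ/mol).
Approximate values (kJ/mol): B 801, Ge 762, Sn 709, Cs 376, Ba 503.
So from highest to lowest: B > Ge > Sn > Ba > Cs.

B > Ge > Sn > Ba > Cs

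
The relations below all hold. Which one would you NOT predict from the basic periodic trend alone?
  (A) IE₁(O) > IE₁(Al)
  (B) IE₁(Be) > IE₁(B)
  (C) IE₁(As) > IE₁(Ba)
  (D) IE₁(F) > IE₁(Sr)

The general trend: first ionization energy increases across a period and decreases down a group.
(A) O (period 2, group 16) vs Al (period 3, group 13): the stated order agrees with the simple trend.
(B) Be (period 2, group 2) vs B (period 2, group 13): the stated order contradicts the simple trend.
(C) As (period 4, group 15) vs Ba (period 6, group 2): the stated order agrees with the simple trend.
(D) F (period 2, group 17) vs Sr (period 5, group 2): the stated order agrees with the simple trend.
The exception is (B): removing B's lone 2p electron is easier than breaking Be's filled 2s².

(B)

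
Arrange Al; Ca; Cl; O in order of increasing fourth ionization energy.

Consider each +3 ion: Al³⁺ is the bare [Ne] core; Ca³⁺ is already 1 electron into the core; Cl³⁺ still has 4 valence electrons; O³⁺ still has 3 valence electrons.
Usually core removal costs more than valence removal, but here the competition is close: a tightly held n=2 valence electron can cost more to remove than an n=3 core electron, so the actual values have to decide it.
Valence configurations: Cl³⁺ [Ne]3s²3p², O³⁺ [He]2s²2p¹.
The numbers (kJ/mol): Al 11577, Ca 6491, Cl 5159, O 7469.
Putting it together, IE_4: Cl < Ca < O < Al.

Cl, Ca, O, Al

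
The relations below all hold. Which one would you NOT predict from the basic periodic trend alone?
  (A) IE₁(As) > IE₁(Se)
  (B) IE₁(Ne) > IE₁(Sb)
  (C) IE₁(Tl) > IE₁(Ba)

The general trend: first ionisation energy increases across a period and decreases down a group.
(A) As (period 4, group 15) vs Se (period 4, group 16): the stated order contradicts the simple trend.
(B) Ne (period 2, group 18) vs Sb (period 5, group 15): the stated order agrees with the simple trend.
(C) Tl (period 6, group 13) vs Ba (period 6, group 2): the stated order agrees with the simple trend.
The exception is (A): Se (4p⁴) ionizes more easily than half-filled As (4p³).

(A)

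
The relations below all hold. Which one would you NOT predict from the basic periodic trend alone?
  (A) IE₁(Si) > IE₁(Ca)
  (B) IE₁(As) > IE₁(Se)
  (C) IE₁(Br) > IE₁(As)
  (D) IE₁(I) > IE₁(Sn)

The general trend: IE₁ increases across a period and decreases down a group.
(A) Si (period 3, group 14) vs Ca (period 4, group 2): the stated order agrees with the simple trend.
(B) As (period 4, group 15) vs Se (period 4, group 16): the stated order contradicts the simple trend.
(C) Br (period 4, group 17) vs As (period 4, group 15): the stated order agrees with the simple trend.
(D) I (period 5, group 17) vs Sn (period 5, group 14): the stated order agrees with the simple trend.
The exception is (B): Se (4p⁴) ionizes more easily than half-filled As (4p³).

(B)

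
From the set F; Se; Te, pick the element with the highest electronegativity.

F

F is in period 2, group 17; Se is in period 4, group 16; Te is in period 5, group 16.
EN rises left→right (higher Z_eff, smaller atoms) and falls top→bottom (larger, more shielded atoms).
Neither a single period nor a single group — weigh both effects.
Se > Te: Se sits above Te in group 16, so the down-group effect alone puts Se higher.
F > Se: both effects reinforce here, so F is clearly the higher of the two.
Approximate values (Pauling): F 3.98, Se 2.55, Te 2.10.
The highest electronegativity among these belongs to F.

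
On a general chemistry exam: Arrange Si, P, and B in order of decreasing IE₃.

B > Si > P

The third ionization energy removes an electron from the +2 ion. For each element: Si²⁺ still has 2 valence electrons; P²⁺ still has 3 valence electrons; B²⁺ still has 1 valence electron.
All are still removing valence electrons, so compare the +2 ions as you would atoms: IE_3 generally rises across a period (higher Z_eff) and falls down a group (larger shell), subject to the usual subshell exceptions.
Valence configurations: Si²⁺ [Ne]3s², P²⁺ [Ne]3s²3p¹, B²⁺ [He]2s¹.
P²⁺ loses a lone 3p electron whereas Si²⁺ must break into a filled 3s² pair, so IE_3(Si) > IE_3(P) even though P has the higher nuclear charge.
Tabulated IE_3 (kJ/mol): Si 3232, P 2914, B 3660.
Overall IE_3 order: P < Si < B.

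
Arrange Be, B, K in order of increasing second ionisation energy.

Be < B < K

IE_2 is the cost of taking one more electron from the +1 cation: Be⁺ still has 1 valence electron; B⁺ still has 2 valence electrons; K⁺ is the bare [Ar] core.
Core electrons are held far more tightly than valence electrons, so K tops the IE_2 order.
Valence configurations: Be⁺ [He]2s¹, B⁺ [He]2s².
The numbers (kJ/mol): Be 1757, B 2427, K 3052.
So the second ionization energies run Be < B < K.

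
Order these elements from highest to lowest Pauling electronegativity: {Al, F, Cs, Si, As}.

Atoms toward the upper right of the periodic table pull bonding electrons most strongly.
Neither a single period nor a single group — weigh both effects.
Al > Cs: both effects reinforce here, so Al is clearly the higher of the two.
Si > Al: both are in period 3; the period trend gives Si the larger value.
As > Si: period and group pull opposite ways; the across-period shift dominates (2.18 vs 1.90).
F > As: both effects reinforce here, so F is clearly the higher of the two.
For reference (Pauling): F 3.98, Al 1.61, Si 1.90, As 2.18, Cs 0.79.
So from highest to lowest: F > As > Si > Al > Cs.

F > As > Si > Al > Cs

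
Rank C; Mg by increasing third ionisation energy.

C < Mg

IE_3 is the cost of taking one more electron from the +2 cation: C²⁺ still has 2 valence electrons; Mg²⁺ is the bare [Ne] core.
Pulling an electron out of a noble-gas core costs far more than removing a remaining valence electron, so Mg sits at the high end of IE_3.
Approximate IE_3 values (kJ/mol): C 4620, Mg 7733.
Overall IE_3 order: C < Mg.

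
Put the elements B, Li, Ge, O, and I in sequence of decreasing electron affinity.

Electron affinity generally becomes more exothermic across a period toward the halogens and less exothermic down a group.
Here both period and group differ, so the two effects have to be weighed against each other.
Li > B: this pair runs against the simple trend — see the exception note.
Ge > Li: the two effects oppose for this pair; the across-period effect wins (119 vs 60 kJ/mol).
O > Ge: both effects reinforce here, so O is clearly the higher of the two.
I > O: period and group pull opposite ways; the across-period shift dominates (295 vs 141 kJ/mol).
Note the exception: Li has a higher electron affinity than B, contrary to the simple trend — B's ns²np¹ configuration gives only a small electron affinity — the sparsely filled np subshell binds an added electron weakly.
Tabulated electron affinity (kJ/mol): Li 60, B 27, O 141, Ge 119, I 295.
So from highest to lowest: I > O > Ge > Li > B.

I > O > Ge > Li > B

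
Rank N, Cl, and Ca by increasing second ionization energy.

The second ionization energy removes an electron from the +1 ion. For each element: N⁺ still has 4 valence electrons; Cl⁺ still has 6 valence electrons; Ca⁺ still has 1 valence electron.
All are still removing valence electrons, so compare the +1 ions as you would atoms: IE_2 generally rises across a period (higher Z_eff) and falls down a group (larger shell), subject to the usual subshell exceptions.
Valence configurations: N⁺ [He]2s²2p², Cl⁺ [Ne]3s²3p⁴, Ca⁺ [Ar]4s¹.
Tabulated IE_2 (kJ/mol): N 2856, Cl 2298, Ca 1145.
So the second ionization energies run Ca < Cl < N.

Ca < Cl < N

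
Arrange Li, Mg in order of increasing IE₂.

IE_2 is the cost of taking one more electron from the +1 cation: Li⁺ is the bare [He] core; Mg⁺ still has 1 valence electron.
Core electrons are held far more tightly than valence electrons, so Li tops the IE_2 order.
Tabulated IE_2 (kJ/mol): Li 7298, Mg 1451.
So the second ionization energies run Mg < Li.

Mg < Li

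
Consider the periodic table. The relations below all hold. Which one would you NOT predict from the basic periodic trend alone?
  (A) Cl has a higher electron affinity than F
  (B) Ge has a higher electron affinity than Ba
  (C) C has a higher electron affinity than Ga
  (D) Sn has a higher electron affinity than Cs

The general trend: electron affinity increases across a period and decreases down a group.
(A) Cl (period 3, group 17) vs F (period 2, group 17): the stated order contradicts the simple trend.
(B) Ge (period 4, group 14) vs Ba (period 6, group 2): the stated order agrees with the simple trend.
(C) C (period 2, group 14) vs Ga (period 4, group 13): the stated order agrees with the simple trend.
(D) Sn (period 5, group 14) vs Cs (period 6, group 1): the stated order agrees with the simple trend.
The exception is (A): F's small 2p subshell makes the incoming electron feel strong e⁻–e⁻ repulsion, so Cl actually releases more energy on gaining an electron.

(A)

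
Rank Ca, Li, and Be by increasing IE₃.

After 2 electrons have been removed, what remains? Ca²⁺ is the bare [Ar] core; Li²⁺ is already 1 electron into the core; Be²⁺ is the bare [He] core.
All of these are removing an electron from a noble-gas core or deeper; the smaller core (lower principal quantum number) is held far more tightly, and within a period the higher nuclear charge binds the same core more tightly.
The numbers (kJ/mol): Ca 4912, Li 11815, Be 14849.
Overall IE_3 order: Ca < Li < Be.

Ca < Li < Be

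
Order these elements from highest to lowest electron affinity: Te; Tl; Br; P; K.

Br > Te > P > K > Tl

P is in period 3, group 15; K is in period 4, group 1; Br is in period 4, group 17; Te is in period 5, group 16; Tl is in period 6, group 13.
Atoms with high Z_eff and room in the valence shell (especially the halogens) have the most exothermic electron affinities.
Here both period and group differ, so the two effects have to be weighed against each other.
K > Tl: the two effects oppose for this pair; the down-group effect wins (48 vs 19 kJ/mol).
P > K: both effects reinforce here, so P is clearly the higher of the two.
Te > P: the two effects oppose for this pair; the across-period effect wins (190 vs 72 kJ/mol).
Br > Te: relative to Te, both the across-period and down-group shifts push Br's electron affinity up.
Tabulated electron affinity (kJ/mol): P 72, K 48, Br 325, Te 190, Tl 19.
So from highest to lowest: Br > Te > P > K > Tl.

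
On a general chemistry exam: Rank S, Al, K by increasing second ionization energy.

Al < S < K

IE_2 is the cost of taking one more electron from the +1 cation: S⁺ still has 5 valence electrons; Al⁺ still has 2 valence electrons; K⁺ is the bare [Ar] core.
Breaking into a closed-shell core is much more expensive than removing a leftover valence electron — K has the largest IE_2 here.
Valence configurations: S⁺ [Ne]3s²3p³, Al⁺ [Ne]3s².
Approximate IE_2 values (kJ/mol): S 2252, Al 1817, K 3052.
So the second ionization energies run Al < S < K.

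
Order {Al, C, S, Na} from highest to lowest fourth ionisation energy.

Al, Na, C, S

The fourth ionization energy removes an electron from the +3 ion. For each element: Al³⁺ is the bare [Ne] core; C³⁺ still has 1 valence electron; S³⁺ still has 3 valence electrons; Na³⁺ is already 2 electrons into the core.
Breaking into a closed-shell core is much more expensive than removing a leftover valence electron — Na and Al have the largest IE_4 here.
Valence configurations: C³⁺ [He]2s¹, S³⁺ [Ne]3s²3p¹.
The numbers (kJ/mol): Al 11577, C 6223, S 4556, Na 9543.
Putting it together, IE_4: S < C < Na < Al.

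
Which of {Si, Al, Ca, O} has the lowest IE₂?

Ca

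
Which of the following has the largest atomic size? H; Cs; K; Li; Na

Cs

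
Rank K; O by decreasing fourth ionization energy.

Consider each +3 ion: K³⁺ is already 2 electrons into the core; O³⁺ still has 3 valence electrons.
Usually core removal costs more than valence removal, but here the competition is close: a tightly held n=2 valence electron can cost more to remove than an n=3 core electron, so the actual values have to decide it.
Approximate IE_4 values (kJ/mol): K 5877, O 7469.
Hence IE_4: K < O.

O > K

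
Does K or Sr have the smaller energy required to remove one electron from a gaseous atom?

K

IE₁ increases left→right with effective nuclear charge and decreases top→bottom as the valence shell moves farther out.
A diagonal step moves right (one effect) and down (the opposite effect) at once.
Sr > K: period and group pull opposite ways; the across-period shift dominates (550 vs 419 kJ/mol).
For reference (kJ/mol): K 419, Sr 550.
So K has the smaller energy required to remove one electron from a gaseous atom (K < Sr).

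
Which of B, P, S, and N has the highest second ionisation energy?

The second ionization energy removes an electron from the +1 ion. For each element: B⁺ still has 2 valence electrons; P⁺ still has 4 valence electrons; S⁺ still has 5 valence electrons; N⁺ still has 4 valence electrons.
All are still removing valence electrons, so compare the +1 ions as you would atoms: IE_2 generally rises across a period (higher Z_eff) and falls down a group (larger shell), subject to the usual subshell exceptions.
Valence configurations: B⁺ [He]2s², P⁺ [Ne]3s²3p², S⁺ [Ne]3s²3p³, N⁺ [He]2s²2p².
The numbers (kJ/mol): B 2427, P 1907, S 2252, N 2856.
Overall IE_2 order: P < S < B < N.

N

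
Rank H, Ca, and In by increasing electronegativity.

EN rises left→right (higher Z_eff, smaller atoms) and falls top→bottom (larger, more shielded atoms).
Here both period and group differ, so the two effects have to be weighed against each other.
In > Ca: the two effects oppose for this pair; the across-period effect wins (1.78 vs 1.00).
H > In: period and group pull opposite ways; the down-group shift dominates (2.20 vs 1.78).
For reference (Pauling): H 2.20, Ca 1.00, In 1.78.
So from lowest to highest: Ca < In < H.

Ca < In < H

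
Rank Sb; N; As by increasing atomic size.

Across a period the added protons contract the valence shell; down a group each new principal shell makes the atom larger.
All are in group 15, so atomic radius increases down the group.
So from smallest to largest: N < As < Sb.

N < As < Sb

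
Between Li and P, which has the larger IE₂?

After 1 electron has been removed, what remains? Li⁺ is the bare [He] core; P⁺ still has 4 valence electrons.
Core electrons are held far more tightly than valence electrons, so Li tops the IE_2 order.
The numbers (kJ/mol): Li 7298, P 1907.
Putting it together, IE_2: P < Li.

Li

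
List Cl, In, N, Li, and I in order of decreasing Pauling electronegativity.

Cl > N > I > In > Li

Atoms toward the upper right of the periodic table pull bonding electrons most strongly.
Here both period and group differ, so the two effects have to be weighed against each other.
In > Li: period and group pull opposite ways; the across-period shift dominates (1.78 vs 0.98).
I > In: I lies to the right of In in period 5, so the across-period effect alone puts I higher.
N > I: the two effects oppose for this pair; the down-group effect wins (3.04 vs 2.66).
Cl > N: the two effects oppose for this pair; the across-period effect wins (3.16 vs 3.04).
Approximate values (Pauling): Li 0.98, N 3.04, Cl 3.16, In 1.78, I 2.66.
So from highest to lowest: Cl > N > I > In > Li.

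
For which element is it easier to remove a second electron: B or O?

The second ionization energy removes an electron from the +1 ion. For each element: B⁺ still has 2 valence electrons; O⁺ still has 5 valence electrons.
All are still removing valence electrons, so compare the +1 ions as you would atoms: IE_2 generally rises across a period (higher Z_eff) and falls down a group (larger shell), subject to the usual subshell exceptions.
Valence configurations: B⁺ [He]2s², O⁺ [He]2s²2p³.
The numbers (kJ/mol): B 2427, O 3388.
Hence IE_2: B < O.

B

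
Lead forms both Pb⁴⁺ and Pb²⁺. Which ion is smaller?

Both ions have Z = 82 protons, but Pb⁴⁺ has lost more electrons, so its remaining electrons feel a larger effective nuclear charge per electron and are pulled in more tightly.
Higher positive charge → smaller ion, so Pb²⁺ > Pb⁴⁺.

Pb⁴⁺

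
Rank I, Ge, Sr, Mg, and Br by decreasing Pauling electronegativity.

Mg is in period 3, group 2; Ge is in period 4, group 14; Br is in period 4, group 17; Sr is in period 5, group 2; I is in period 5, group 17.
Smaller atoms with higher effective nuclear charge are more electronegative.
Neither a single period nor a single group — weigh both effects.
Mg > Sr: they share group 2; the group trend gives Mg the larger value.
Ge > Mg: the two effects oppose for this pair; the across-period effect wins (2.01 vs 1.31).
I > Ge: the two effects oppose for this pair; the across-period effect wins (2.66 vs 2.01).
Br > I: Br sits above I in group 17, so the down-group effect alone puts Br higher.
For reference (Pauling): Mg 1.31, Ge 2.01, Br 2.96, Sr 0.95, I 2.66.
So from highest to lowest: Br > I > Ge > Mg > Sr.

Br > I > Ge > Mg > Sr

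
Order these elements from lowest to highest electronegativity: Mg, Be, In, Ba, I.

Be is in period 2, group 2; Mg is in period 3, group 2; In is in period 5, group 13; I is in period 5, group 17; Ba is in period 6, group 2.
Electronegativity increases across a period and decreases down a group, tracking effective nuclear charge and atomic size.
These span different periods and groups, so the two trends combine.
Mg > Ba: they share group 2; the group trend gives Mg the larger value.
Be > Mg: Be sits above Mg in group 2, so the down-group effect alone puts Be higher.
In > Be: period and group pull opposite ways; the across-period shift dominates (1.78 vs 1.57).
I > In: both are in period 5; the period trend gives I the larger value.
Approximate values (Pauling): Be 1.57, Mg 1.31, In 1.78, I 2.66, Ba 0.89.
So from lowest to highest: Ba < Mg < Be < In < I.

Ba < Mg < Be < In < I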